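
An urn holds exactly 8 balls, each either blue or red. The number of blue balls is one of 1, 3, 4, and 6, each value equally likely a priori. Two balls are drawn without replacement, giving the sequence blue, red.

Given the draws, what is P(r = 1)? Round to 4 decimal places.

For each hypothesis, P(data | H) works out to: P(data | r = 1) = (1/8)(7/7) = 1/8; P(data | r = 3) = (3/8)(5/7) = 15/56; P(data | r = 4) = (4/8)(4/7) = 2/7; P(data | r = 6) = (6/8)(2/7) = 3/14.
The prior-weighted likelihoods are 1/4 · 1/8 = 1/32, 1/4 · 15/56 = 15/224, 1/4 · 2/7 = 1/14, 1/4 · 3/14 = 3/56; with total 25/112.
Therefore the posterior P(r = 1 | data) = (1/32) / (25/112) = 7/50.

0.1400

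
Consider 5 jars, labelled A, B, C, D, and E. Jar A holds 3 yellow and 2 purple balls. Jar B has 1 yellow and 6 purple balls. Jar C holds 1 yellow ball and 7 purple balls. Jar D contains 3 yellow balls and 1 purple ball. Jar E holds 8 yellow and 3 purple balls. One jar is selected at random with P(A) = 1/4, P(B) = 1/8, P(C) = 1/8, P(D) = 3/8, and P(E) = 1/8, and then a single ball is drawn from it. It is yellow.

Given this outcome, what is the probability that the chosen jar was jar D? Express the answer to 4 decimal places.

Compute the likelihood of this draw for each case: P(data | jar A) = (3/5) = 0.6; P(data | jar B) = (1/7) = 0.14286; P(data | jar C) = (1/8) = 0.125; P(data | jar D) = (3/4) = 0.75; P(data | jar E) = (8/11) = 0.72727.
Weighting by the prior gives 1/4 · 0.6 = 0.15, 1/8 · 0.14286 = 0.017857, 1/8 · 0.125 = 0.015625, 3/8 · 0.75 = 0.28125, 1/8 · 0.72727 = 0.090909; with total 0.55564.
Hence P(jar D | data) = (0.28125) / (0.55564) = 0.50617.

0.5062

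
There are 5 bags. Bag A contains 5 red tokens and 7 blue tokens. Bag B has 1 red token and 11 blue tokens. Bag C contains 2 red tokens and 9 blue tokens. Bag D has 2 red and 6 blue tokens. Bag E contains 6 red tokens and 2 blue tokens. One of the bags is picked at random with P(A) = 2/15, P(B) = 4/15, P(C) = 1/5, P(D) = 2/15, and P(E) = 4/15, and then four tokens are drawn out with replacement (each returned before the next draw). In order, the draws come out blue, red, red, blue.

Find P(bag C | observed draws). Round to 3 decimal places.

0.159

The likelihood of the observed sequence under each hypothesis: P(data | bag A) = (7/12)(5/12)(5/12)(7/12) = 0.059076; P(data | bag B) = (11/12)(1/12)(1/12)(11/12) = 0.0058353; P(data | bag C) = (9/11)(2/11)(2/11)(9/11) = 0.02213; P(data | bag D) = (6/8)(2/8)(2/8)(6/8) = 0.035156; P(data | bag E) = (2/8)(6/8)(6/8)(2/8) = 0.035156.
Multiplying each by its prior: 2/15 · 0.059076 = 0.0078768, 4/15 · 0.0058353 = 0.0015561, 1/5 · 0.02213 = 0.0044259, 2/15 · 0.035156 = 0.0046875, 4/15 · 0.035156 = 0.009375; summing to 0.027921.
So P(bag C | data) = (0.0044259) / (0.027921) = 0.15851.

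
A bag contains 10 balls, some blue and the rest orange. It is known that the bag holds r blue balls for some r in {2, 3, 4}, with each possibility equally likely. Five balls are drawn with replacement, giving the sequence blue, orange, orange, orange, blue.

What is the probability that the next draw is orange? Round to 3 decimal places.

0.684

Compute the likelihood of the observed sequence for each case: P(data | r = 2) = (2/10)(8/10)(8/10)(8/10)(2/10) = 0.02048; P(data | r = 3) = (3/10)(7/10)(7/10)(7/10)(3/10) = 0.03087; P(data | r = 4) = (4/10)(6/10)(6/10)(6/10)(4/10) = 0.03456.
Weighting by the prior gives 1/3 · 0.02048 = 0.0068267, 1/3 · 0.03087 = 0.01029, 1/3 · 0.03456 = 0.01152; summing to 0.028637.
Dividing through by the total gives posterior P(r = 2 | data) = 0.23839, P(r = 3 | data) = 0.35933, P(r = 4 | data) = 0.40228.
The predictive probability is P(orange next | data) = (4/5)(0.23839) + (7/10)(0.35933) + (3/5)(0.40228) = 0.68361.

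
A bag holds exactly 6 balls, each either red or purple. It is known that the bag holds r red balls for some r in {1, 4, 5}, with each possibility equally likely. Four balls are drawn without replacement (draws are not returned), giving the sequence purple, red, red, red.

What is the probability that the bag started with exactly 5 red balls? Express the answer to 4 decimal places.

For each hypothesis, P(data | H) works out to: P(data | r = 1) = (5/6)(1/5)(0/4) = 0; P(data | r = 4) = (2/6)(4/5)(3/4)(2/3) = 2/15; P(data | r = 5) = (1/6)(5/5)(4/4)(3/3) = 1/6.
Weighting by the prior gives 1/3 · 0 = 0, 1/3 · 2/15 = 2/45, 1/3 · 1/6 = 1/18; summing to 1/10.
Hence P(r = 5 | data) = (1/18) / (1/10) = 5/9.

0.5556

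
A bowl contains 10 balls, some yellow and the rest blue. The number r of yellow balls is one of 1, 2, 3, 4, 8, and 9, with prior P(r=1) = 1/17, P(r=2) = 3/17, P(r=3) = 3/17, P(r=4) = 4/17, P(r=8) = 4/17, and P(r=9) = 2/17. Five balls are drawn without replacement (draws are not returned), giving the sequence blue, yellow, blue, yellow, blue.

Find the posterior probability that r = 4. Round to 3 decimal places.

0.498

The likelihood of the observed sequence under each hypothesis: P(data | r = 1) = (9/10)(1/9)(8/8)(0/7) = 0; P(data | r = 2) = (8/10)(2/9)(7/8)(1/7)(6/6) = 0.022222; P(data | r = 3) = (7/10)(3/9)(6/8)(2/7)(5/6) = 0.041667; P(data | r = 4) = (6/10)(4/9)(5/8)(3/7)(4/6) = 0.047619; P(data | r = 8) = (2/10)(8/9)(1/8)(7/7)(0/6) = 0; P(data | r = 9) = (1/10)(9/9)(0/8) = 0.
Weighting by the prior gives 1/17 · 0 = 0, 3/17 · 0.022222 = 0.0039216, 3/17 · 0.041667 = 0.0073529, 4/17 · 0.047619 = 0.011204, 4/17 · 0 = 0, 2/17 · 0 = 0; with total 0.022479.
So P(r = 4 | data) = (0.011204) / (0.022479) = 0.49844.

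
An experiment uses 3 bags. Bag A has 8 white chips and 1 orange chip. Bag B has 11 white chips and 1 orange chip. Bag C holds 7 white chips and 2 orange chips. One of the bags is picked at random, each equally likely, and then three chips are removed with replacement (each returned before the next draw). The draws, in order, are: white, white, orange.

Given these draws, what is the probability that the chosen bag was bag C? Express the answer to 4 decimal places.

0.4600

Compute the likelihood of the observed sequence for each case: P(data | bag A) = (8/9)(8/9)(1/9) = 0.087791; P(data | bag B) = (11/12)(11/12)(1/12) = 0.070023; P(data | bag C) = (7/9)(7/9)(2/9) = 0.13443.
Multiplying each by its prior: 1/3 · 0.087791 = 0.029264, 1/3 · 0.070023 = 0.023341, 1/3 · 0.13443 = 0.04481; summing to 0.097415.
By Bayes' rule, P(bag C | data) = (0.04481) / (0.097415) = 0.45999.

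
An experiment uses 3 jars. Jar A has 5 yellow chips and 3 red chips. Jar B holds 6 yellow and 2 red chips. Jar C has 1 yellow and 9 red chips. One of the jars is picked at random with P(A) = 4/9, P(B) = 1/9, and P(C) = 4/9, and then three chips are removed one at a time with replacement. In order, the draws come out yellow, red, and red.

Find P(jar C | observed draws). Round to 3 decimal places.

Compute the likelihood of the observed sequence for each case: P(data | jar A) = (5/8)(3/8)(3/8) = 0.087891; P(data | jar B) = (6/8)(2/8)(2/8) = 0.046875; P(data | jar C) = (1/10)(9/10)(9/10) = 0.081.
Weighting by the prior gives 4/9 · 0.087891 = 0.039062, 1/9 · 0.046875 = 0.0052083, 4/9 · 0.081 = 0.036; these sum to 0.080271.
Hence P(jar C | data) = (0.036) / (0.080271) = 0.44848.

0.448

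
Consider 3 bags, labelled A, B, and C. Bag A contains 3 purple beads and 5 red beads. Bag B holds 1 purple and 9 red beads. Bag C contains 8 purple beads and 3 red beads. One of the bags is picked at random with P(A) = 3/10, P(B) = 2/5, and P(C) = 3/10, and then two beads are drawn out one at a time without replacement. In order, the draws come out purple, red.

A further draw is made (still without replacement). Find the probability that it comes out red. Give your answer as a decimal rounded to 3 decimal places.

Compute the likelihood of the observed sequence for each case: P(data | bag A) = (3/8)(5/7) = 0.26786; P(data | bag B) = (1/10)(9/9) = 0.1; P(data | bag C) = (8/11)(3/10) = 0.21818.
The prior-weighted likelihoods are 3/10 · 0.26786 = 0.080357, 2/5 · 0.1 = 0.04, 3/10 · 0.21818 = 0.065455; with total 0.18581.
Dividing through by the total gives posterior P(bag A | data) = 0.43247, P(bag B | data) = 0.21527, P(bag C | data) = 0.35226.
Averaging over the posterior, P(red next | data) = (2/3)(0.43247) + (1)(0.21527) + (2/9)(0.35226) = 0.58186.

0.582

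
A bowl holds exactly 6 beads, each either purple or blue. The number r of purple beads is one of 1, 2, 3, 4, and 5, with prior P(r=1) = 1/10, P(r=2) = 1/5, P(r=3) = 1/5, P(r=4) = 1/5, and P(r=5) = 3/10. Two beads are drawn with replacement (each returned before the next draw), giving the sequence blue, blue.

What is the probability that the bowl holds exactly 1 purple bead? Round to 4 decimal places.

Compute the likelihood of the observed sequence for each case: P(data | r = 1) = (5/6)(5/6) = 25/36; P(data | r = 2) = (4/6)(4/6) = 4/9; P(data | r = 3) = (3/6)(3/6) = 1/4; P(data | r = 4) = (2/6)(2/6) = 1/9; P(data | r = 5) = (1/6)(1/6) = 1/36.
The prior-weighted likelihoods are 1/10 · 25/36 = 5/72, 1/5 · 4/9 = 4/45, 1/5 · 1/4 = 1/20, 1/5 · 1/9 = 1/45, 3/10 · 1/36 = 1/120; summing to 43/180.
So P(r = 1 | data) = (5/72) / (43/180) = 25/86.

0.2907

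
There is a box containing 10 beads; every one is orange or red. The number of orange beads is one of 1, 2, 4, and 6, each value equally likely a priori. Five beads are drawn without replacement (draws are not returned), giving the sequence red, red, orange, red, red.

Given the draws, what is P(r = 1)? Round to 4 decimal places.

0.3795

Under each hypothesis, the probability of the observed sequence is: P(data | r = 1) = (9/10)(8/9)(1/8)(7/7)(6/6) = 0.1; P(data | r = 2) = (8/10)(7/9)(2/8)(6/7)(5/6) = 0.11111; P(data | r = 4) = (6/10)(5/9)(4/8)(4/7)(3/6) = 0.047619; P(data | r = 6) = (4/10)(3/9)(6/8)(2/7)(1/6) = 0.0047619.
Weighting by the prior gives 1/4 · 0.1 = 0.025, 1/4 · 0.11111 = 0.027778, 1/4 · 0.047619 = 0.011905, 1/4 · 0.0047619 = 0.0011905; summing to 0.065873.
Hence P(r = 1 | data) = (0.025) / (0.065873) = 0.37952.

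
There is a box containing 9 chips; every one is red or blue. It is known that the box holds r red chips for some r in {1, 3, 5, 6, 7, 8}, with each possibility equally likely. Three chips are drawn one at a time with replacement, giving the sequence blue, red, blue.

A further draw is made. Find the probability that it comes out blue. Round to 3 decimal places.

0.554

Under each hypothesis, the probability of the observed sequence is: P(data | r = 1) = (8/9)(1/9)(8/9) = 0.087791; P(data | r = 3) = (6/9)(3/9)(6/9) = 0.14815; P(data | r = 5) = (4/9)(5/9)(4/9) = 0.10974; P(data | r = 6) = (3/9)(6/9)(3/9) = 0.074074; P(data | r = 7) = (2/9)(7/9)(2/9) = 0.038409; P(data | r = 8) = (1/9)(8/9)(1/9) = 0.010974.
The prior-weighted likelihoods are 1/6 · 0.087791 = 0.014632, 1/6 · 0.14815 = 0.024691, 1/6 · 0.10974 = 0.01829, 1/6 · 0.074074 = 0.012346, 1/6 · 0.038409 = 0.0064015, 1/6 · 0.010974 = 0.001829; these sum to 0.078189.
The posterior is then P(r = 1 | data) = 0.18713, P(r = 3 | data) = 0.31579, P(r = 5 | data) = 0.23392, P(r = 6 | data) = 0.15789, P(r = 7 | data) = 0.081871, P(r = 8 | data) = 0.023392.
The predictive probability is P(blue next | data) = (8/9)(0.18713) + (2/3)(0.31579) + (4/9)(0.23392) + (1/3)(0.15789) + (2/9)(0.081871) + (1/9)(0.023392) = 0.55426.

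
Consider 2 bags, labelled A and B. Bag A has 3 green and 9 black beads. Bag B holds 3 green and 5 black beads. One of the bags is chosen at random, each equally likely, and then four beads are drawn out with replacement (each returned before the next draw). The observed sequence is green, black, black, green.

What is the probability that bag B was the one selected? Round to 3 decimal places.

Under each hypothesis, the probability of the observed sequence is: P(data | bag A) = (3/12)(9/12)(9/12)(3/12) = 0.035156; P(data | bag B) = (3/8)(5/8)(5/8)(3/8) = 0.054932.
Weighting by the prior gives 1/2 · 0.035156 = 0.017578, 1/2 · 0.054932 = 0.027466; these sum to 0.045044.
Hence P(bag B | data) = (0.027466) / (0.045044) = 0.60976.

0.610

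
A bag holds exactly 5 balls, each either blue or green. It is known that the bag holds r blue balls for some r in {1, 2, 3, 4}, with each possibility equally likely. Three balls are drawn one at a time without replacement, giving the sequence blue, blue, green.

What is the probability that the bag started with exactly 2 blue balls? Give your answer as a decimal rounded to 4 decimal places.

0.2000

Under each hypothesis, the probability of the observed sequence is: P(data | r = 1) = (1/5)(0/4) = 0; P(data | r = 2) = (2/5)(1/4)(3/3) = 1/10; P(data | r = 3) = (3/5)(2/4)(2/3) = 1/5; P(data | r = 4) = (4/5)(3/4)(1/3) = 1/5.
Weighting by the prior gives 1/4 · 0 = 0, 1/4 · 1/10 = 1/40, 1/4 · 1/5 = 1/20, 1/4 · 1/5 = 1/20; with total 1/8.
Hence P(r = 2 | data) = (1/40) / (1/8) = 1/5.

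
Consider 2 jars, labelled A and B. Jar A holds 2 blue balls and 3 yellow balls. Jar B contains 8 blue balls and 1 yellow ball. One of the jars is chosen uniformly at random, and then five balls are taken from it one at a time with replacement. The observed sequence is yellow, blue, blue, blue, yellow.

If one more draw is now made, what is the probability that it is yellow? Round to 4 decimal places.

0.4663

Compute the likelihood of the observed sequence for each case: P(data | jar A) = (3/5)(2/5)(2/5)(2/5)(3/5) = 0.02304; P(data | jar B) = (1/9)(8/9)(8/9)(8/9)(1/9) = 0.0086708.
Multiplying each by its prior: 1/2 · 0.02304 = 0.01152, 1/2 · 0.0086708 = 0.0043354; these sum to 0.015855.
The posterior is then P(jar A | data) = 0.72657, P(jar B | data) = 0.27343.
So P(yellow next | data) = Σ P(yellow next | H) P(H | data) = (3/5)(0.72657) + (1/9)(0.27343) = 0.46632.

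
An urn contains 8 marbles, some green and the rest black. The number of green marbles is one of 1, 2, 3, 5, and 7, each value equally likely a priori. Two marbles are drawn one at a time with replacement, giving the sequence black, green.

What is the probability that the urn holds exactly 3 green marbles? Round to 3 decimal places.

For each hypothesis, P(data | H) works out to: P(data | r = 1) = (7/8)(1/8) = 7/64; P(data | r = 2) = (6/8)(2/8) = 3/16; P(data | r = 3) = (5/8)(3/8) = 15/64; P(data | r = 5) = (3/8)(5/8) = 15/64; P(data | r = 7) = (1/8)(7/8) = 7/64.
Weighting by the prior gives 1/5 · 7/64 = 7/320, 1/5 · 3/16 = 3/80, 1/5 · 15/64 = 3/64, 1/5 · 15/64 = 3/64, 1/5 · 7/64 = 7/320; summing to 7/40.
Therefore the posterior P(r = 3 | data) = (3/64) / (7/40) = 15/56.

0.268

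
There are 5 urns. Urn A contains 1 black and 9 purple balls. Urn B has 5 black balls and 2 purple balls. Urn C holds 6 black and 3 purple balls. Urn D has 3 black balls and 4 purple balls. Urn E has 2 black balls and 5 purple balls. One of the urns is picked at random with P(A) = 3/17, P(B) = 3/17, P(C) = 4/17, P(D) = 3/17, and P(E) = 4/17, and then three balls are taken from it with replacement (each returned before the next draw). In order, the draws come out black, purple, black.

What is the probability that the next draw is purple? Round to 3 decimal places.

Compute the likelihood of the observed sequence for each case: P(data | urn A) = (1/10)(9/10)(1/10) = 0.009; P(data | urn B) = (5/7)(2/7)(5/7) = 0.14577; P(data | urn C) = (6/9)(3/9)(6/9) = 0.14815; P(data | urn D) = (3/7)(4/7)(3/7) = 0.10496; P(data | urn E) = (2/7)(5/7)(2/7) = 0.058309.
Weighting by the prior gives 3/17 · 0.009 = 0.0015882, 3/17 · 0.14577 = 0.025725, 4/17 · 0.14815 = 0.034858, 3/17 · 0.10496 = 0.018522, 4/17 · 0.058309 = 0.01372; summing to 0.094413.
The posterior is then P(urn A | data) = 0.016822, P(urn B | data) = 0.27247, P(urn C | data) = 0.36921, P(urn D | data) = 0.19618, P(urn E | data) = 0.14532.
The predictive probability is P(purple next | data) = (9/10)(0.016822) + (2/7)(0.27247) + (1/3)(0.36921) + (4/7)(0.19618) + (5/7)(0.14532) = 0.43196.

0.432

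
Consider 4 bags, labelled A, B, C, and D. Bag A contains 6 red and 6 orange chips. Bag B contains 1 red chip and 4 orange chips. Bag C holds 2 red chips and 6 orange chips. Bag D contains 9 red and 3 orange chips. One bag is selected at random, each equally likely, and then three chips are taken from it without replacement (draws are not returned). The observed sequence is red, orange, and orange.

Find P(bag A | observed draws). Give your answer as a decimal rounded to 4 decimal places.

Under each hypothesis, the probability of the observed sequence is: P(data | bag A) = (6/12)(6/11)(5/10) = 3/22; P(data | bag B) = (1/5)(4/4)(3/3) = 1/5; P(data | bag C) = (2/8)(6/7)(5/6) = 5/28; P(data | bag D) = (9/12)(3/11)(2/10) = 9/220.
Weighting by the prior gives 1/4 · 3/22 = 3/88, 1/4 · 1/5 = 1/20, 1/4 · 5/28 = 5/112, 1/4 · 9/220 = 9/880; summing to 107/770.
So P(bag A | data) = (3/88) / (107/770) = 105/428.

0.2453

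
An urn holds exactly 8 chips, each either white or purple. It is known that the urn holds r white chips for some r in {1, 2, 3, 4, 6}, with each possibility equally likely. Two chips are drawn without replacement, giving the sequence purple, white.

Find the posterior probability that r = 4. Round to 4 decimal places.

Compute the likelihood of the observed sequence for each case: P(data | r = 1) = (7/8)(1/7) = 1/8; P(data | r = 2) = (6/8)(2/7) = 3/14; P(data | r = 3) = (5/8)(3/7) = 15/56; P(data | r = 4) = (4/8)(4/7) = 2/7; P(data | r = 6) = (2/8)(6/7) = 3/14.
Multiplying each by its prior: 1/5 · 1/8 = 1/40, 1/5 · 3/14 = 3/70, 1/5 · 15/56 = 3/56, 1/5 · 2/7 = 2/35, 1/5 · 3/14 = 3/70; summing to 31/140.
So P(r = 4 | data) = (2/35) / (31/140) = 8/31.

0.2581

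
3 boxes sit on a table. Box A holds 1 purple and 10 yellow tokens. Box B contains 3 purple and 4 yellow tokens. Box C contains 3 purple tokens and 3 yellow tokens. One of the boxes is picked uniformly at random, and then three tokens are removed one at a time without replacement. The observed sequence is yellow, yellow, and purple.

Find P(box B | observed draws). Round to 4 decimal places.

0.4157

For each hypothesis, P(data | H) works out to: P(data | box A) = (10/11)(9/10)(1/9) = 1/11; P(data | box B) = (4/7)(3/6)(3/5) = 6/35; P(data | box C) = (3/6)(2/5)(3/4) = 3/20.
The prior-weighted likelihoods are 1/3 · 1/11 = 1/33, 1/3 · 6/35 = 2/35, 1/3 · 3/20 = 1/20; summing to 127/924.
So P(box B | data) = (2/35) / (127/924) = 264/635.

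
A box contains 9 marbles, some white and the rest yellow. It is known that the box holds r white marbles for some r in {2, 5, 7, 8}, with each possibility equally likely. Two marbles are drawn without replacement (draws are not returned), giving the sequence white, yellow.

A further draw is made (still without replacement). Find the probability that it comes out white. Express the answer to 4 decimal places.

The likelihood of the observed sequence under each hypothesis: P(data | r = 2) = (2/9)(7/8) = 7/36; P(data | r = 5) = (5/9)(4/8) = 5/18; P(data | r = 7) = (7/9)(2/8) = 7/36; P(data | r = 8) = (8/9)(1/8) = 1/9.
Multiplying each by its prior: 1/4 · 7/36 = 7/144, 1/4 · 5/18 = 5/72, 1/4 · 7/36 = 7/144, 1/4 · 1/9 = 1/36; summing to 7/36.
Normalising, the posterior is P(r = 2 | data) = 1/4, P(r = 5 | data) = 5/14, P(r = 7 | data) = 1/4, P(r = 8 | data) = 1/7.
The predictive probability is P(white next | data) = (1/7)(1/4) + (4/7)(5/14) + (6/7)(1/4) + (1)(1/7) = 117/196.

0.5969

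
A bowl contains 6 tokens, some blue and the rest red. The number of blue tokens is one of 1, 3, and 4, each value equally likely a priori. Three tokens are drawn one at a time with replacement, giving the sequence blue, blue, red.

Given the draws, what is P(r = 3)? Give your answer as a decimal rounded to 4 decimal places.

0.4219

The likelihood of the observed sequence under each hypothesis: P(data | r = 1) = (1/6)(1/6)(5/6) = 5/216; P(data | r = 3) = (3/6)(3/6)(3/6) = 1/8; P(data | r = 4) = (4/6)(4/6)(2/6) = 4/27.
The prior-weighted likelihoods are 1/3 · 5/216 = 5/648, 1/3 · 1/8 = 1/24, 1/3 · 4/27 = 4/81; with total 8/81.
So P(r = 3 | data) = (1/24) / (8/81) = 27/64.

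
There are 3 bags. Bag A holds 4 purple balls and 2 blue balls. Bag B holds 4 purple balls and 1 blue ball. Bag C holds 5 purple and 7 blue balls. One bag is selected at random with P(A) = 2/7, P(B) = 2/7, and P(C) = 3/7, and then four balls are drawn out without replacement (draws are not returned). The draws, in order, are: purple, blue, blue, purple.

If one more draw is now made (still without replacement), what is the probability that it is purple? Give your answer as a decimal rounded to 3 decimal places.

Under each hypothesis, the probability of the observed sequence is: P(data | bag A) = (4/6)(2/5)(1/4)(3/3) = 1/15; P(data | bag B) = (4/5)(1/4)(0/3) = 0; P(data | bag C) = (5/12)(7/11)(6/10)(4/9) = 7/99.
Multiplying each by its prior: 2/7 · 1/15 = 2/105, 2/7 · 0 = 0, 3/7 · 7/99 = 1/33; summing to 19/385.
Normalising, the posterior is P(bag A | data) = 22/57, P(bag B | data) = 0, P(bag C | data) = 35/57.
The predictive probability is P(purple next | data) = (1)(22/57) + (3/8)(35/57) = 281/456.

0.616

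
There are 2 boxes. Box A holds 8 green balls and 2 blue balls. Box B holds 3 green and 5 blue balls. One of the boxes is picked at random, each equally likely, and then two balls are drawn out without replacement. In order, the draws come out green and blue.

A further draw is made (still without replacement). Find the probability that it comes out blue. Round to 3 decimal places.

0.451

The likelihood of the observed sequence under each hypothesis: P(data | box A) = (8/10)(2/9) = 0.17778; P(data | box B) = (3/8)(5/7) = 0.26786.
Multiplying each by its prior: 1/2 · 0.17778 = 0.088889, 1/2 · 0.26786 = 0.13393; these sum to 0.22282.
Normalising, the posterior is P(box A | data) = 0.39893, P(box B | data) = 0.60107.
So P(blue next | data) = Σ P(blue next | H) P(H | data) = (1/8)(0.39893) + (2/3)(0.60107) = 0.45058.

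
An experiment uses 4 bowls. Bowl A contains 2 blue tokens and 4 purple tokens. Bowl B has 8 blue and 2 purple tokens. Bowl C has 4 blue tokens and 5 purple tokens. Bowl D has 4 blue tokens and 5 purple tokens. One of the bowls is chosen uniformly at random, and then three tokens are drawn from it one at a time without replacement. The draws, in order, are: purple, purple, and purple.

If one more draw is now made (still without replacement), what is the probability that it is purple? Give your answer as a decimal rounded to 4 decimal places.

For each hypothesis, P(data | H) works out to: P(data | bowl A) = (4/6)(3/5)(2/4) = 1/5; P(data | bowl B) = (2/10)(1/9)(0/8) = 0; P(data | bowl C) = (5/9)(4/8)(3/7) = 5/42; P(data | bowl D) = (5/9)(4/8)(3/7) = 5/42.
The prior-weighted likelihoods are 1/4 · 1/5 = 1/20, 1/4 · 0 = 0, 1/4 · 5/42 = 5/168, 1/4 · 5/42 = 5/168; with total 23/210.
The posterior is then P(bowl A | data) = 21/46, P(bowl B | data) = 0, P(bowl C | data) = 25/92, P(bowl D | data) = 25/92.
The predictive probability is P(purple next | data) = (1/3)(21/46) + (1/3)(25/92) + (1/3)(25/92) = 1/3.

0.3333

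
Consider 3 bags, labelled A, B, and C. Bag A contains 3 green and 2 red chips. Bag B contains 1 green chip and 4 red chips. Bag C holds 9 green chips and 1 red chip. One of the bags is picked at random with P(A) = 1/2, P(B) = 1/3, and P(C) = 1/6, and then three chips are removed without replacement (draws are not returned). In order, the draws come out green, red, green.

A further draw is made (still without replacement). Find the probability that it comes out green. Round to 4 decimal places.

0.5714

Under each hypothesis, the probability of the observed sequence is: P(data | bag A) = (3/5)(2/4)(2/3) = 1/5; P(data | bag B) = (1/5)(4/4)(0/3) = 0; P(data | bag C) = (9/10)(1/9)(8/8) = 1/10.
Multiplying each by its prior: 1/2 · 1/5 = 1/10, 1/3 · 0 = 0, 1/6 · 1/10 = 1/60; with total 7/60.
The posterior is then P(bag A | data) = 6/7, P(bag B | data) = 0, P(bag C | data) = 1/7.
Averaging over the posterior, P(green next | data) = (1/2)(6/7) + (1)(1/7) = 4/7.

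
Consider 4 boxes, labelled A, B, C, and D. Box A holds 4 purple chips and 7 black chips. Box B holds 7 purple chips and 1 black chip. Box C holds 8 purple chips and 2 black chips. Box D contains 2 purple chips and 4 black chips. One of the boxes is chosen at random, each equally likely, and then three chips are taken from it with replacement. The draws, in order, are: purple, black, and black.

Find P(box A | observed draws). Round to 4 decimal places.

For each hypothesis, P(data | H) works out to: P(data | box A) = (4/11)(7/11)(7/11) = 0.14726; P(data | box B) = (7/8)(1/8)(1/8) = 0.013672; P(data | box C) = (8/10)(2/10)(2/10) = 0.032; P(data | box D) = (2/6)(4/6)(4/6) = 0.14815.
The prior-weighted likelihoods are 1/4 · 0.14726 = 0.036814, 1/4 · 0.013672 = 0.003418, 1/4 · 0.032 = 0.008, 1/4 · 0.14815 = 0.037037; these sum to 0.085269.
Hence P(box A | data) = (0.036814) / (0.085269) = 0.43174.

0.4317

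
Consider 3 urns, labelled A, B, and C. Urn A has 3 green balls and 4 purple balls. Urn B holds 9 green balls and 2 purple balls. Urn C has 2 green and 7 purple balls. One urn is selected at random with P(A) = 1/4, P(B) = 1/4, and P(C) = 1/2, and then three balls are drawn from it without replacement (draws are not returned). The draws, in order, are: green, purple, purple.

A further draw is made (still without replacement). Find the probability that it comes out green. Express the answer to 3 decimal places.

Under each hypothesis, the probability of the observed sequence is: P(data | urn A) = (3/7)(4/6)(3/5) = 0.17143; P(data | urn B) = (9/11)(2/10)(1/9) = 0.018182; P(data | urn C) = (2/9)(7/8)(6/7) = 0.16667.
Multiplying each by its prior: 1/4 · 0.17143 = 0.042857, 1/4 · 0.018182 = 0.0045455, 1/2 · 0.16667 = 0.083333; summing to 0.13074.
The posterior is then P(urn A | data) = 0.32781, P(urn B | data) = 0.034768, P(urn C | data) = 0.63742.
The predictive probability is P(green next | data) = (1/2)(0.32781) + (1)(0.034768) + (1/6)(0.63742) = 0.30491.

0.305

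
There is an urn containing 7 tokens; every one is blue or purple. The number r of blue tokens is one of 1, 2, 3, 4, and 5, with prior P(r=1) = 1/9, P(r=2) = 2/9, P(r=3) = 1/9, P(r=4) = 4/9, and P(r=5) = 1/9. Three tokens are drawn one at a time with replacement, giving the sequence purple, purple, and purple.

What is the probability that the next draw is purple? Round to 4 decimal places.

The likelihood of the observed sequence under each hypothesis: P(data | r = 1) = (6/7)(6/7)(6/7) = 0.62974; P(data | r = 2) = (5/7)(5/7)(5/7) = 0.36443; P(data | r = 3) = (4/7)(4/7)(4/7) = 0.18659; P(data | r = 4) = (3/7)(3/7)(3/7) = 0.078717; P(data | r = 5) = (2/7)(2/7)(2/7) = 0.023324.
Multiplying each by its prior: 1/9 · 0.62974 = 0.069971, 2/9 · 0.36443 = 0.080985, 1/9 · 0.18659 = 0.020732, 4/9 · 0.078717 = 0.034985, 1/9 · 0.023324 = 0.0025915; these sum to 0.20926.
The posterior is then P(r = 1 | data) = 0.33437, P(r = 2 | data) = 0.387, P(r = 3 | data) = 0.099071, P(r = 4 | data) = 0.16718, P(r = 5 | data) = 0.012384.
Averaging over the posterior, P(purple next | data) = (6/7)(0.33437) + (5/7)(0.387) + (4/7)(0.099071) + (3/7)(0.16718) + (2/7)(0.012384) = 0.69483.

0.6948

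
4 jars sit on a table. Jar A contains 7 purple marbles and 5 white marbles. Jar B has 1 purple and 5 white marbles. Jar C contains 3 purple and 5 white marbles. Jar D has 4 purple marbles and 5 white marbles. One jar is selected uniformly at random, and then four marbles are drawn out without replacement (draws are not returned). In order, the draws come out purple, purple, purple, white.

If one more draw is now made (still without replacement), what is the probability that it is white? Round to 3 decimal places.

For each hypothesis, P(data | H) works out to: P(data | jar A) = (7/12)(6/11)(5/10)(5/9) = 0.088384; P(data | jar B) = (1/6)(0/5) = 0; P(data | jar C) = (3/8)(2/7)(1/6)(5/5) = 0.017857; P(data | jar D) = (4/9)(3/8)(2/7)(5/6) = 0.039683.
Multiplying each by its prior: 1/4 · 0.088384 = 0.022096, 1/4 · 0 = 0, 1/4 · 0.017857 = 0.0044643, 1/4 · 0.039683 = 0.0099206; these sum to 0.036481.
The posterior is then P(jar A | data) = 0.60569, P(jar B | data) = 0, P(jar C | data) = 0.12237, P(jar D | data) = 0.27194.
Averaging over the posterior, P(white next | data) = (1/2)(0.60569) + (1)(0.12237) + (4/5)(0.27194) = 0.64277.

0.643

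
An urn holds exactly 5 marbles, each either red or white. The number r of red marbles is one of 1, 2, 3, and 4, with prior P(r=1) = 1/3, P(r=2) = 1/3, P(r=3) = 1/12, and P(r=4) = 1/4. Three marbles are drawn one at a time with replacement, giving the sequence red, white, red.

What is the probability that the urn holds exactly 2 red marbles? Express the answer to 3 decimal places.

0.369

For each hypothesis, P(data | H) works out to: P(data | r = 1) = (1/5)(4/5)(1/5) = 4/125; P(data | r = 2) = (2/5)(3/5)(2/5) = 12/125; P(data | r = 3) = (3/5)(2/5)(3/5) = 18/125; P(data | r = 4) = (4/5)(1/5)(4/5) = 16/125.
The prior-weighted likelihoods are 1/3 · 4/125 = 4/375, 1/3 · 12/125 = 4/125, 1/12 · 18/125 = 3/250, 1/4 · 16/125 = 4/125; with total 13/150.
Therefore the posterior P(r = 2 | data) = (4/125) / (13/150) = 24/65.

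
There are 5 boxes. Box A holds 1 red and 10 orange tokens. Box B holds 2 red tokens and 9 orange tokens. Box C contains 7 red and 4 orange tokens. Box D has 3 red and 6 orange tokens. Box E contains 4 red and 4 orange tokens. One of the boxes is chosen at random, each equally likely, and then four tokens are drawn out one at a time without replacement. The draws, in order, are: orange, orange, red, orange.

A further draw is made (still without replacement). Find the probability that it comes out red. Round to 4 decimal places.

0.3052

For each hypothesis, P(data | H) works out to: P(data | box A) = (10/11)(9/10)(1/9)(8/8) = 0.090909; P(data | box B) = (9/11)(8/10)(2/9)(7/8) = 0.12727; P(data | box C) = (4/11)(3/10)(7/9)(2/8) = 0.021212; P(data | box D) = (6/9)(5/8)(3/7)(4/6) = 0.11905; P(data | box E) = (4/8)(3/7)(4/6)(2/5) = 0.057143.
The prior-weighted likelihoods are 1/5 · 0.090909 = 0.018182, 1/5 · 0.12727 = 0.025455, 1/5 · 0.021212 = 0.0042424, 1/5 · 0.11905 = 0.02381, 1/5 · 0.057143 = 0.011429; with total 0.083117.
Dividing through by the total gives posterior P(box A | data) = 0.21875, P(box B | data) = 0.30625, P(box C | data) = 0.051042, P(box D | data) = 0.28646, P(box E | data) = 0.1375.
So P(red next | data) = Σ P(red next | H) P(H | data) = (0)(0.21875) + (1/7)(0.30625) + (6/7)(0.051042) + (2/5)(0.28646) + (3/4)(0.1375) = 0.30521.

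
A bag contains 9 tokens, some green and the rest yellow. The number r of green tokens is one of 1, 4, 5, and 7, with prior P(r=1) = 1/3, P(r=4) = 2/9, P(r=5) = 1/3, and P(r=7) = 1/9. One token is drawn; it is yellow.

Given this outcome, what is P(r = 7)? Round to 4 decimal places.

For each hypothesis, P(data | H) works out to: P(data | r = 1) = (8/9) = 8/9; P(data | r = 4) = (5/9) = 5/9; P(data | r = 5) = (4/9) = 4/9; P(data | r = 7) = (2/9) = 2/9.
Weighting by the prior gives 1/3 · 8/9 = 8/27, 2/9 · 5/9 = 10/81, 1/3 · 4/9 = 4/27, 1/9 · 2/9 = 2/81; these sum to 16/27.
Hence P(r = 7 | data) = (2/81) / (16/27) = 1/24.

0.0417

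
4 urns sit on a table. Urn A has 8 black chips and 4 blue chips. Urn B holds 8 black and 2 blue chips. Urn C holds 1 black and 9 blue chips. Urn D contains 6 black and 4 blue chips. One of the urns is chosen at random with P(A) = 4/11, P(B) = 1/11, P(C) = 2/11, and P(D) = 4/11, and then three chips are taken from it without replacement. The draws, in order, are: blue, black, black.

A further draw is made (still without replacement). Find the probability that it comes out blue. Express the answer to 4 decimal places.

0.3559

Under each hypothesis, the probability of the observed sequence is: P(data | urn A) = (4/12)(8/11)(7/10) = 0.1697; P(data | urn B) = (2/10)(8/9)(7/8) = 0.15556; P(data | urn C) = (9/10)(1/9)(0/8) = 0; P(data | urn D) = (4/10)(6/9)(5/8) = 0.16667.
The prior-weighted likelihoods are 4/11 · 0.1697 = 0.061708, 1/11 · 0.15556 = 0.014141, 2/11 · 0 = 0, 4/11 · 0.16667 = 0.060606; summing to 0.13646.
Normalising, the posterior is P(urn A | data) = 0.45222, P(urn B | data) = 0.10363, P(urn C | data) = 0, P(urn D | data) = 0.44415.
The predictive probability is P(blue next | data) = (1/3)(0.45222) + (1/7)(0.10363) + (3/7)(0.44415) = 0.35589.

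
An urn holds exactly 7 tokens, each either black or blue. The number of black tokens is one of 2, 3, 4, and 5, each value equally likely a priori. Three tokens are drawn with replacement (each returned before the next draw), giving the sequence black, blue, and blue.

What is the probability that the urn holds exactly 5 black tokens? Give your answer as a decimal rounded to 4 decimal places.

Compute the likelihood of the observed sequence for each case: P(data | r = 2) = (2/7)(5/7)(5/7) = 50/343; P(data | r = 3) = (3/7)(4/7)(4/7) = 48/343; P(data | r = 4) = (4/7)(3/7)(3/7) = 36/343; P(data | r = 5) = (5/7)(2/7)(2/7) = 20/343.
The prior-weighted likelihoods are 1/4 · 50/343 = 25/686, 1/4 · 48/343 = 12/343, 1/4 · 36/343 = 9/343, 1/4 · 20/343 = 5/343; summing to 11/98.
By Bayes' rule, P(r = 5 | data) = (5/343) / (11/98) = 10/77.

0.1299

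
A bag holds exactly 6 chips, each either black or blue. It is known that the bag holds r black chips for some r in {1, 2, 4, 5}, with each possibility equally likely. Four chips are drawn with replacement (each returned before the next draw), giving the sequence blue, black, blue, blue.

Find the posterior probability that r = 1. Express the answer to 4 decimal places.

0.4310

Under each hypothesis, the probability of the observed sequence is: P(data | r = 1) = (5/6)(1/6)(5/6)(5/6) = 0.096451; P(data | r = 2) = (4/6)(2/6)(4/6)(4/6) = 0.098765; P(data | r = 4) = (2/6)(4/6)(2/6)(2/6) = 0.024691; P(data | r = 5) = (1/6)(5/6)(1/6)(1/6) = 0.003858.
Weighting by the prior gives 1/4 · 0.096451 = 0.024113, 1/4 · 0.098765 = 0.024691, 1/4 · 0.024691 = 0.0061728, 1/4 · 0.003858 = 0.00096451; summing to 0.055941.
Therefore the posterior P(r = 1 | data) = (0.024113) / (0.055941) = 0.43103.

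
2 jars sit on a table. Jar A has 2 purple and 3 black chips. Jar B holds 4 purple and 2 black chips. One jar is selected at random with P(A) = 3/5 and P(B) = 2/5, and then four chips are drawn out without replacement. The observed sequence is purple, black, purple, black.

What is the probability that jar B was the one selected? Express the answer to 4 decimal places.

0.3077

The likelihood of the observed sequence under each hypothesis: P(data | jar A) = (2/5)(3/4)(1/3)(2/2) = 1/10; P(data | jar B) = (4/6)(2/5)(3/4)(1/3) = 1/15.
Weighting by the prior gives 3/5 · 1/10 = 3/50, 2/5 · 1/15 = 2/75; these sum to 13/150.
Therefore the posterior P(jar B | data) = (2/75) / (13/150) = 4/13.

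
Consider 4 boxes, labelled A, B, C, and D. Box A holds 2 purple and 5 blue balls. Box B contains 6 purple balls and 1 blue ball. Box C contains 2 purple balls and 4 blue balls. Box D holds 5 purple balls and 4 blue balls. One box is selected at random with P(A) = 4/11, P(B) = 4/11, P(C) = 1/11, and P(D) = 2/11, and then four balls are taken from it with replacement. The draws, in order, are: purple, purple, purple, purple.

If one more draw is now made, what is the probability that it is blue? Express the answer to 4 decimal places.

The likelihood of the observed sequence under each hypothesis: P(data | box A) = (2/7)(2/7)(2/7)(2/7) = 0.0066639; P(data | box B) = (6/7)(6/7)(6/7)(6/7) = 0.53978; P(data | box C) = (2/6)(2/6)(2/6)(2/6) = 0.012346; P(data | box D) = (5/9)(5/9)(5/9)(5/9) = 0.09526.
The prior-weighted likelihoods are 4/11 · 0.0066639 = 0.0024232, 4/11 · 0.53978 = 0.19628, 1/11 · 0.012346 = 0.0011223, 2/11 · 0.09526 = 0.01732; with total 0.21715.
The posterior is then P(box A | data) = 0.011159, P(box B | data) = 0.90391, P(box C | data) = 0.0051685, P(box D | data) = 0.079761.
So P(blue next | data) = Σ P(blue next | H) P(H | data) = (5/7)(0.011159) + (1/7)(0.90391) + (2/3)(0.0051685) + (4/9)(0.079761) = 0.176.

0.1760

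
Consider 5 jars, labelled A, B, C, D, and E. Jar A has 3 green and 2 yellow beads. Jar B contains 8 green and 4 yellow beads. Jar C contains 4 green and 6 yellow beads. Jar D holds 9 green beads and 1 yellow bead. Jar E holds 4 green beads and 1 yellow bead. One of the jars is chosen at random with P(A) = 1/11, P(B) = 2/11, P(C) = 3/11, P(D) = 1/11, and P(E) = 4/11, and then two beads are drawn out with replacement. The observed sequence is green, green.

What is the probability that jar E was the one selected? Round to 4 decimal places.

Under each hypothesis, the probability of the observed sequence is: P(data | jar A) = (3/5)(3/5) = 0.36; P(data | jar B) = (8/12)(8/12) = 0.44444; P(data | jar C) = (4/10)(4/10) = 0.16; P(data | jar D) = (9/10)(9/10) = 0.81; P(data | jar E) = (4/5)(4/5) = 0.64.
Weighting by the prior gives 1/11 · 0.36 = 0.032727, 2/11 · 0.44444 = 0.080808, 3/11 · 0.16 = 0.043636, 1/11 · 0.81 = 0.073636, 4/11 · 0.64 = 0.23273; summing to 0.46354.
So P(jar E | data) = (0.23273) / (0.46354) = 0.50207.

0.5021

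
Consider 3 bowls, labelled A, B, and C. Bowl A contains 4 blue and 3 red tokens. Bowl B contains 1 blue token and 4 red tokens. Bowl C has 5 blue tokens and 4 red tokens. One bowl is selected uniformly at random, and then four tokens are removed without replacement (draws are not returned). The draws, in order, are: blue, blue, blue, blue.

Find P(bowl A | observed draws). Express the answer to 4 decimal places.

The likelihood of the observed sequence under each hypothesis: P(data | bowl A) = (4/7)(3/6)(2/5)(1/4) = 0.028571; P(data | bowl B) = (1/5)(0/4) = 0; P(data | bowl C) = (5/9)(4/8)(3/7)(2/6) = 0.039683.
Multiplying each by its prior: 1/3 · 0.028571 = 0.0095238, 1/3 · 0 = 0, 1/3 · 0.039683 = 0.013228; with total 0.022751.
Hence P(bowl A | data) = (0.0095238) / (0.022751) = 0.4186.

0.4186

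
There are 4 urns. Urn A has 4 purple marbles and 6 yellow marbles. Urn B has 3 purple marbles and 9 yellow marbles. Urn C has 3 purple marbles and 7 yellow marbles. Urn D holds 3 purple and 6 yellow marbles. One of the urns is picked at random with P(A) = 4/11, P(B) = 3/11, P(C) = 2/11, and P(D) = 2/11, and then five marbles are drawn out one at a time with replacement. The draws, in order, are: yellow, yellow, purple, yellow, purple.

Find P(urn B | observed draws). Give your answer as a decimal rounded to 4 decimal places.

Compute the likelihood of the observed sequence for each case: P(data | urn A) = (6/10)(6/10)(4/10)(6/10)(4/10) = 0.03456; P(data | urn B) = (9/12)(9/12)(3/12)(9/12)(3/12) = 0.026367; P(data | urn C) = (7/10)(7/10)(3/10)(7/10)(3/10) = 0.03087; P(data | urn D) = (6/9)(6/9)(3/9)(6/9)(3/9) = 0.032922.
The prior-weighted likelihoods are 4/11 · 0.03456 = 0.012567, 3/11 · 0.026367 = 0.0071911, 2/11 · 0.03087 = 0.0056127, 2/11 · 0.032922 = 0.0059858; with total 0.031357.
Hence P(urn B | data) = (0.0071911) / (0.031357) = 0.22933.

0.2293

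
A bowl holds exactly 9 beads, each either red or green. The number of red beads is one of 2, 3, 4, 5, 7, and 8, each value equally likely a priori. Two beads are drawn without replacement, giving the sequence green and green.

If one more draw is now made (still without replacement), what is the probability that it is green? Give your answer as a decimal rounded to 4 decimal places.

Under each hypothesis, the probability of the observed sequence is: P(data | r = 2) = (7/9)(6/8) = 7/12; P(data | r = 3) = (6/9)(5/8) = 5/12; P(data | r = 4) = (5/9)(4/8) = 5/18; P(data | r = 5) = (4/9)(3/8) = 1/6; P(data | r = 7) = (2/9)(1/8) = 1/36; P(data | r = 8) = (1/9)(0/8) = 0.
Weighting by the prior gives 1/6 · 7/12 = 7/72, 1/6 · 5/12 = 5/72, 1/6 · 5/18 = 5/108, 1/6 · 1/6 = 1/36, 1/6 · 1/36 = 1/216, 1/6 · 0 = 0; with total 53/216.
Normalising, the posterior is P(r = 2 | data) = 21/53, P(r = 3 | data) = 15/53, P(r = 4 | data) = 10/53, P(r = 5 | data) = 6/53, P(r = 7 | data) = 1/53, P(r = 8 | data) = 0.
So P(green next | data) = Σ P(green next | H) P(H | data) = (5/7)(21/53) + (4/7)(15/53) + (3/7)(10/53) + (2/7)(6/53) + (0)(1/53) = 207/371.

0.5580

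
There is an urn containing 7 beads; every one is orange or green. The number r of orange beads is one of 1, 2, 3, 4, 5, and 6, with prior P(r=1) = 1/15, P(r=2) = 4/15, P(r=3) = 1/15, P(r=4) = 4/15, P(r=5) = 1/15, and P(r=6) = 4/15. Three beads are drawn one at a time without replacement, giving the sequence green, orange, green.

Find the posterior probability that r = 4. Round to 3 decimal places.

Compute the likelihood of the observed sequence for each case: P(data | r = 1) = (6/7)(1/6)(5/5) = 0.14286; P(data | r = 2) = (5/7)(2/6)(4/5) = 0.19048; P(data | r = 3) = (4/7)(3/6)(3/5) = 0.17143; P(data | r = 4) = (3/7)(4/6)(2/5) = 0.11429; P(data | r = 5) = (2/7)(5/6)(1/5) = 0.047619; P(data | r = 6) = (1/7)(6/6)(0/5) = 0.
The prior-weighted likelihoods are 1/15 · 0.14286 = 0.0095238, 4/15 · 0.19048 = 0.050794, 1/15 · 0.17143 = 0.011429, 4/15 · 0.11429 = 0.030476, 1/15 · 0.047619 = 0.0031746, 4/15 · 0 = 0; these sum to 0.1054.
Therefore the posterior P(r = 4 | data) = (0.030476) / (0.1054) = 0.28916.

0.289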